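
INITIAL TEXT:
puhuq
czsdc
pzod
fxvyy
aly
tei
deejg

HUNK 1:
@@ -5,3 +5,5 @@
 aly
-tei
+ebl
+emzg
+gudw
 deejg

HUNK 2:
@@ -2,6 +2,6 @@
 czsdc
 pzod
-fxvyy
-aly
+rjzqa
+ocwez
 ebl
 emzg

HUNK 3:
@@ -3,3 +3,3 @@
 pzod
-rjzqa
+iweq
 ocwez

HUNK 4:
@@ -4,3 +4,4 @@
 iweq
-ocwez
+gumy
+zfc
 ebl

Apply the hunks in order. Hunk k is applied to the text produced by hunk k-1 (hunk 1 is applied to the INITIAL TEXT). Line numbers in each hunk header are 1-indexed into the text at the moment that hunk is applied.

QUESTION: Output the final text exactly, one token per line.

Answer: puhuq
czsdc
pzod
iweq
gumy
zfc
ebl
emzg
gudw
deejg

Derivation:
Hunk 1: at line 5 remove [tei] add [ebl,emzg,gudw] -> 9 lines: puhuq czsdc pzod fxvyy aly ebl emzg gudw deejg
Hunk 2: at line 2 remove [fxvyy,aly] add [rjzqa,ocwez] -> 9 lines: puhuq czsdc pzod rjzqa ocwez ebl emzg gudw deejg
Hunk 3: at line 3 remove [rjzqa] add [iweq] -> 9 lines: puhuq czsdc pzod iweq ocwez ebl emzg gudw deejg
Hunk 4: at line 4 remove [ocwez] add [gumy,zfc] -> 10 lines: puhuq czsdc pzod iweq gumy zfc ebl emzg gudw deejg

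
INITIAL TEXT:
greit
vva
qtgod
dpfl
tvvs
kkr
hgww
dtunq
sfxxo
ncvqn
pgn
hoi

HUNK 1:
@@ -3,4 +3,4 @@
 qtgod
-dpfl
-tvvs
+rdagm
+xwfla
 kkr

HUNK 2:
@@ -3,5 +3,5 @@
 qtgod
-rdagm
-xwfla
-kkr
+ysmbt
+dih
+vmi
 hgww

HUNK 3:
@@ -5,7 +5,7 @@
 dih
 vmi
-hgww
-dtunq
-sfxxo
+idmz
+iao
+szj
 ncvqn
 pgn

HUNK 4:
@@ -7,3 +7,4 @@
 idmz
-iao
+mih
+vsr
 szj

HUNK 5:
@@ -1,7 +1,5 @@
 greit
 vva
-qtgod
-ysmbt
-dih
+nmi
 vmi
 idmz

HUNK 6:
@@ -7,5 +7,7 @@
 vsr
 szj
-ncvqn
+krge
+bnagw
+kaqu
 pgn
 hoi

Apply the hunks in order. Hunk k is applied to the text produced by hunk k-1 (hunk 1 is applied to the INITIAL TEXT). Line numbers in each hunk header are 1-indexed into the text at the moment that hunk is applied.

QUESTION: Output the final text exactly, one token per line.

Answer: greit
vva
nmi
vmi
idmz
mih
vsr
szj
krge
bnagw
kaqu
pgn
hoi

Derivation:
Hunk 1: at line 3 remove [dpfl,tvvs] add [rdagm,xwfla] -> 12 lines: greit vva qtgod rdagm xwfla kkr hgww dtunq sfxxo ncvqn pgn hoi
Hunk 2: at line 3 remove [rdagm,xwfla,kkr] add [ysmbt,dih,vmi] -> 12 lines: greit vva qtgod ysmbt dih vmi hgww dtunq sfxxo ncvqn pgn hoi
Hunk 3: at line 5 remove [hgww,dtunq,sfxxo] add [idmz,iao,szj] -> 12 lines: greit vva qtgod ysmbt dih vmi idmz iao szj ncvqn pgn hoi
Hunk 4: at line 7 remove [iao] add [mih,vsr] -> 13 lines: greit vva qtgod ysmbt dih vmi idmz mih vsr szj ncvqn pgn hoi
Hunk 5: at line 1 remove [qtgod,ysmbt,dih] add [nmi] -> 11 lines: greit vva nmi vmi idmz mih vsr szj ncvqn pgn hoi
Hunk 6: at line 7 remove [ncvqn] add [krge,bnagw,kaqu] -> 13 lines: greit vva nmi vmi idmz mih vsr szj krge bnagw kaqu pgn hoi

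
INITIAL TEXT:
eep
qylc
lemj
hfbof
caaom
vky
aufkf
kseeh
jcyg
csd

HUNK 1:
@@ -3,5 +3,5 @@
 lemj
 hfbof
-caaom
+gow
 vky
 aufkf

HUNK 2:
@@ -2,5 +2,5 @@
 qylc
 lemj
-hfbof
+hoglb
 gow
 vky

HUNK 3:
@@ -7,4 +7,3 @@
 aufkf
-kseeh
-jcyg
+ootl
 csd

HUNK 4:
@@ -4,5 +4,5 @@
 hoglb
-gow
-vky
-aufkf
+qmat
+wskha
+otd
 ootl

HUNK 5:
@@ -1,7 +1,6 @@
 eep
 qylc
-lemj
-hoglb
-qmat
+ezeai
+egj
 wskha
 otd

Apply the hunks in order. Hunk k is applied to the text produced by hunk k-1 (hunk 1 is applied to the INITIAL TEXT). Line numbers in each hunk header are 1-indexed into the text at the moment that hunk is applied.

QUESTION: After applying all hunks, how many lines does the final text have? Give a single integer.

Hunk 1: at line 3 remove [caaom] add [gow] -> 10 lines: eep qylc lemj hfbof gow vky aufkf kseeh jcyg csd
Hunk 2: at line 2 remove [hfbof] add [hoglb] -> 10 lines: eep qylc lemj hoglb gow vky aufkf kseeh jcyg csd
Hunk 3: at line 7 remove [kseeh,jcyg] add [ootl] -> 9 lines: eep qylc lemj hoglb gow vky aufkf ootl csd
Hunk 4: at line 4 remove [gow,vky,aufkf] add [qmat,wskha,otd] -> 9 lines: eep qylc lemj hoglb qmat wskha otd ootl csd
Hunk 5: at line 1 remove [lemj,hoglb,qmat] add [ezeai,egj] -> 8 lines: eep qylc ezeai egj wskha otd ootl csd
Final line count: 8

Answer: 8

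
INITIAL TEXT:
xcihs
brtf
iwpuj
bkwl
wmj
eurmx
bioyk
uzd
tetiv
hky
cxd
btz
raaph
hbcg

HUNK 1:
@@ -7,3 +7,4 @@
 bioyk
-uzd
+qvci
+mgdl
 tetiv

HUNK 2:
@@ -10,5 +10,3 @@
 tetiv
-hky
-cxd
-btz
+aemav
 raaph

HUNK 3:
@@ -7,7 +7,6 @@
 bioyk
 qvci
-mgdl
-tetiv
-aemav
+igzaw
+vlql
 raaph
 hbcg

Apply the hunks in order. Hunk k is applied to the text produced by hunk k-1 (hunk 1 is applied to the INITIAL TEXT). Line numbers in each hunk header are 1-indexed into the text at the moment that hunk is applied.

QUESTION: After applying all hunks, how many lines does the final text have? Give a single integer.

Hunk 1: at line 7 remove [uzd] add [qvci,mgdl] -> 15 lines: xcihs brtf iwpuj bkwl wmj eurmx bioyk qvci mgdl tetiv hky cxd btz raaph hbcg
Hunk 2: at line 10 remove [hky,cxd,btz] add [aemav] -> 13 lines: xcihs brtf iwpuj bkwl wmj eurmx bioyk qvci mgdl tetiv aemav raaph hbcg
Hunk 3: at line 7 remove [mgdl,tetiv,aemav] add [igzaw,vlql] -> 12 lines: xcihs brtf iwpuj bkwl wmj eurmx bioyk qvci igzaw vlql raaph hbcg
Final line count: 12

Answer: 12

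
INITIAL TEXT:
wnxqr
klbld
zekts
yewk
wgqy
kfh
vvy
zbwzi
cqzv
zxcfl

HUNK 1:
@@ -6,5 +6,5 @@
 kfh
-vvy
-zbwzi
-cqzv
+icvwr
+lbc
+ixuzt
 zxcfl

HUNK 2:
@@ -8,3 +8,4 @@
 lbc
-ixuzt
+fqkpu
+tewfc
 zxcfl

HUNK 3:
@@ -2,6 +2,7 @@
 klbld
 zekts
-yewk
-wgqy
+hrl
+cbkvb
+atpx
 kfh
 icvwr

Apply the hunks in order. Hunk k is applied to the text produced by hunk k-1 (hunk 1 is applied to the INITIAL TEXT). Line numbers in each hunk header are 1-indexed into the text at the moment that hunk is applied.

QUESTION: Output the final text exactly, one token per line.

Answer: wnxqr
klbld
zekts
hrl
cbkvb
atpx
kfh
icvwr
lbc
fqkpu
tewfc
zxcfl

Derivation:
Hunk 1: at line 6 remove [vvy,zbwzi,cqzv] add [icvwr,lbc,ixuzt] -> 10 lines: wnxqr klbld zekts yewk wgqy kfh icvwr lbc ixuzt zxcfl
Hunk 2: at line 8 remove [ixuzt] add [fqkpu,tewfc] -> 11 lines: wnxqr klbld zekts yewk wgqy kfh icvwr lbc fqkpu tewfc zxcfl
Hunk 3: at line 2 remove [yewk,wgqy] add [hrl,cbkvb,atpx] -> 12 lines: wnxqr klbld zekts hrl cbkvb atpx kfh icvwr lbc fqkpu tewfc zxcfl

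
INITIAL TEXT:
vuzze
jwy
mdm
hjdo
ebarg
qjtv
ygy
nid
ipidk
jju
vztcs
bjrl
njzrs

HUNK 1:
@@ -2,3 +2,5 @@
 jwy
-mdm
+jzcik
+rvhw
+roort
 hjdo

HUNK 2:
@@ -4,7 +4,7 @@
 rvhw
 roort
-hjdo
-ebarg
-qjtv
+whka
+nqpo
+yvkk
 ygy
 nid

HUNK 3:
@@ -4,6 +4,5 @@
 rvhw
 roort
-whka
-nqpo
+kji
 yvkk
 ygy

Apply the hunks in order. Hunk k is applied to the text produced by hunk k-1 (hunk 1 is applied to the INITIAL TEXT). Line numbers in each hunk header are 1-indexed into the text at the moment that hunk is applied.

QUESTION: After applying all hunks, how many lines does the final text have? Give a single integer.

Answer: 14

Derivation:
Hunk 1: at line 2 remove [mdm] add [jzcik,rvhw,roort] -> 15 lines: vuzze jwy jzcik rvhw roort hjdo ebarg qjtv ygy nid ipidk jju vztcs bjrl njzrs
Hunk 2: at line 4 remove [hjdo,ebarg,qjtv] add [whka,nqpo,yvkk] -> 15 lines: vuzze jwy jzcik rvhw roort whka nqpo yvkk ygy nid ipidk jju vztcs bjrl njzrs
Hunk 3: at line 4 remove [whka,nqpo] add [kji] -> 14 lines: vuzze jwy jzcik rvhw roort kji yvkk ygy nid ipidk jju vztcs bjrl njzrs
Final line count: 14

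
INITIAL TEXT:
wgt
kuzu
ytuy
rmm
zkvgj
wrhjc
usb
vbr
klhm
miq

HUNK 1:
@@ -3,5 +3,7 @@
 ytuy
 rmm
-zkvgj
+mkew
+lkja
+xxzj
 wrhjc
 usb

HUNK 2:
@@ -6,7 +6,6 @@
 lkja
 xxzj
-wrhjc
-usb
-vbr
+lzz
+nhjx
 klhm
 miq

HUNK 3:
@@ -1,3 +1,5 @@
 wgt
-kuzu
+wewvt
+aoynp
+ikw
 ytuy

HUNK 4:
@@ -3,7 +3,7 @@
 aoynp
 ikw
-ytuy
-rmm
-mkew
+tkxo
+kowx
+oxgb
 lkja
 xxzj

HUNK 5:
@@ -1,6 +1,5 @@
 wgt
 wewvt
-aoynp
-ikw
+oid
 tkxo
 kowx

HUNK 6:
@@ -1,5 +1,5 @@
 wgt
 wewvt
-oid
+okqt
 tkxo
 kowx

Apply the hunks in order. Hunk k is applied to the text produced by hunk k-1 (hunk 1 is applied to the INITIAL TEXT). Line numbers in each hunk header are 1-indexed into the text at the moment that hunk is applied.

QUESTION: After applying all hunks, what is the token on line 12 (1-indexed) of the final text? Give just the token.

Hunk 1: at line 3 remove [zkvgj] add [mkew,lkja,xxzj] -> 12 lines: wgt kuzu ytuy rmm mkew lkja xxzj wrhjc usb vbr klhm miq
Hunk 2: at line 6 remove [wrhjc,usb,vbr] add [lzz,nhjx] -> 11 lines: wgt kuzu ytuy rmm mkew lkja xxzj lzz nhjx klhm miq
Hunk 3: at line 1 remove [kuzu] add [wewvt,aoynp,ikw] -> 13 lines: wgt wewvt aoynp ikw ytuy rmm mkew lkja xxzj lzz nhjx klhm miq
Hunk 4: at line 3 remove [ytuy,rmm,mkew] add [tkxo,kowx,oxgb] -> 13 lines: wgt wewvt aoynp ikw tkxo kowx oxgb lkja xxzj lzz nhjx klhm miq
Hunk 5: at line 1 remove [aoynp,ikw] add [oid] -> 12 lines: wgt wewvt oid tkxo kowx oxgb lkja xxzj lzz nhjx klhm miq
Hunk 6: at line 1 remove [oid] add [okqt] -> 12 lines: wgt wewvt okqt tkxo kowx oxgb lkja xxzj lzz nhjx klhm miq
Final line 12: miq

Answer: miq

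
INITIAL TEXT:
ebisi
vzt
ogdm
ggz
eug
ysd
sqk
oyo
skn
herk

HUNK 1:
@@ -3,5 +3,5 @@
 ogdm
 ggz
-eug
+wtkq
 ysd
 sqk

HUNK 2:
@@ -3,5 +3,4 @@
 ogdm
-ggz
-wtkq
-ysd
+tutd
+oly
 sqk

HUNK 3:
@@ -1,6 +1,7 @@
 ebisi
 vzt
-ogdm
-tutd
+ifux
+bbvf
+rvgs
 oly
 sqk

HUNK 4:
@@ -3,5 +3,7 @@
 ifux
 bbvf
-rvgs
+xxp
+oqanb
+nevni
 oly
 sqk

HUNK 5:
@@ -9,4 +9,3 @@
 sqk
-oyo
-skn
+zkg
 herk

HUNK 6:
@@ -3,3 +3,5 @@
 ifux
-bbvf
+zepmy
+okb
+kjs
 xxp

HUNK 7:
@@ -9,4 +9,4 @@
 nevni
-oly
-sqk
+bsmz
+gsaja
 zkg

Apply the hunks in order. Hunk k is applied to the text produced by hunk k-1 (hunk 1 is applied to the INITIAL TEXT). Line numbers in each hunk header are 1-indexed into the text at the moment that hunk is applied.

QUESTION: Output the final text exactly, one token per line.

Hunk 1: at line 3 remove [eug] add [wtkq] -> 10 lines: ebisi vzt ogdm ggz wtkq ysd sqk oyo skn herk
Hunk 2: at line 3 remove [ggz,wtkq,ysd] add [tutd,oly] -> 9 lines: ebisi vzt ogdm tutd oly sqk oyo skn herk
Hunk 3: at line 1 remove [ogdm,tutd] add [ifux,bbvf,rvgs] -> 10 lines: ebisi vzt ifux bbvf rvgs oly sqk oyo skn herk
Hunk 4: at line 3 remove [rvgs] add [xxp,oqanb,nevni] -> 12 lines: ebisi vzt ifux bbvf xxp oqanb nevni oly sqk oyo skn herk
Hunk 5: at line 9 remove [oyo,skn] add [zkg] -> 11 lines: ebisi vzt ifux bbvf xxp oqanb nevni oly sqk zkg herk
Hunk 6: at line 3 remove [bbvf] add [zepmy,okb,kjs] -> 13 lines: ebisi vzt ifux zepmy okb kjs xxp oqanb nevni oly sqk zkg herk
Hunk 7: at line 9 remove [oly,sqk] add [bsmz,gsaja] -> 13 lines: ebisi vzt ifux zepmy okb kjs xxp oqanb nevni bsmz gsaja zkg herk

Answer: ebisi
vzt
ifux
zepmy
okb
kjs
xxp
oqanb
nevni
bsmz
gsaja
zkg
herk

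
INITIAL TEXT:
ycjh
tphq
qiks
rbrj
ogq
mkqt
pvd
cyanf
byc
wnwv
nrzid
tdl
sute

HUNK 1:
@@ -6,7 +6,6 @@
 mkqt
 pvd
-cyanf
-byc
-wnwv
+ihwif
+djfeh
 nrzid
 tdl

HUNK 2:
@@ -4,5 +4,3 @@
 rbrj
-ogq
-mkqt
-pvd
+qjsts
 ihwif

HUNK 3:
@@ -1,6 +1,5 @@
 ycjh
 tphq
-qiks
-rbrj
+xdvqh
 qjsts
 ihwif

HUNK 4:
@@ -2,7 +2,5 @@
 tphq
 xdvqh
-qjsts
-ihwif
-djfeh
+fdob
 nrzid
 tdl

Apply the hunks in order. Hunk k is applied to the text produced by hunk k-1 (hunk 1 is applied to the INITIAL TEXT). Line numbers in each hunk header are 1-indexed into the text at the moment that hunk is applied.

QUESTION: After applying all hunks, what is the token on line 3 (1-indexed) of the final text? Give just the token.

Hunk 1: at line 6 remove [cyanf,byc,wnwv] add [ihwif,djfeh] -> 12 lines: ycjh tphq qiks rbrj ogq mkqt pvd ihwif djfeh nrzid tdl sute
Hunk 2: at line 4 remove [ogq,mkqt,pvd] add [qjsts] -> 10 lines: ycjh tphq qiks rbrj qjsts ihwif djfeh nrzid tdl sute
Hunk 3: at line 1 remove [qiks,rbrj] add [xdvqh] -> 9 lines: ycjh tphq xdvqh qjsts ihwif djfeh nrzid tdl sute
Hunk 4: at line 2 remove [qjsts,ihwif,djfeh] add [fdob] -> 7 lines: ycjh tphq xdvqh fdob nrzid tdl sute
Final line 3: xdvqh

Answer: xdvqh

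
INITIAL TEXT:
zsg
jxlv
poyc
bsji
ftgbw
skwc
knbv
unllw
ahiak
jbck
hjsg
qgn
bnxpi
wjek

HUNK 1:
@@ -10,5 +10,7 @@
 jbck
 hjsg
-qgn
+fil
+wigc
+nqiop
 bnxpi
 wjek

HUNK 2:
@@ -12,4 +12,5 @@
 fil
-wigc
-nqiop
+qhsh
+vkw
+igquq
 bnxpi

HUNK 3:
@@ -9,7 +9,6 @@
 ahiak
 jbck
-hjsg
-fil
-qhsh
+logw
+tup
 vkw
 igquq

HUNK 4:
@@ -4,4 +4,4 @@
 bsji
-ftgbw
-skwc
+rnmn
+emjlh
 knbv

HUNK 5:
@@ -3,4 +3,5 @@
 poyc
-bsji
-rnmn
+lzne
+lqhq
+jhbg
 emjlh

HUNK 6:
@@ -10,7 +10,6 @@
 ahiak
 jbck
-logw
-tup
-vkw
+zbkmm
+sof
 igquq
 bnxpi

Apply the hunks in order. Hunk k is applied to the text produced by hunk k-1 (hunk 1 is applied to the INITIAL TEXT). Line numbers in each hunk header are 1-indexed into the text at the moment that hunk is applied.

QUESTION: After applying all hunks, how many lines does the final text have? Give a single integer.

Answer: 16

Derivation:
Hunk 1: at line 10 remove [qgn] add [fil,wigc,nqiop] -> 16 lines: zsg jxlv poyc bsji ftgbw skwc knbv unllw ahiak jbck hjsg fil wigc nqiop bnxpi wjek
Hunk 2: at line 12 remove [wigc,nqiop] add [qhsh,vkw,igquq] -> 17 lines: zsg jxlv poyc bsji ftgbw skwc knbv unllw ahiak jbck hjsg fil qhsh vkw igquq bnxpi wjek
Hunk 3: at line 9 remove [hjsg,fil,qhsh] add [logw,tup] -> 16 lines: zsg jxlv poyc bsji ftgbw skwc knbv unllw ahiak jbck logw tup vkw igquq bnxpi wjek
Hunk 4: at line 4 remove [ftgbw,skwc] add [rnmn,emjlh] -> 16 lines: zsg jxlv poyc bsji rnmn emjlh knbv unllw ahiak jbck logw tup vkw igquq bnxpi wjek
Hunk 5: at line 3 remove [bsji,rnmn] add [lzne,lqhq,jhbg] -> 17 lines: zsg jxlv poyc lzne lqhq jhbg emjlh knbv unllw ahiak jbck logw tup vkw igquq bnxpi wjek
Hunk 6: at line 10 remove [logw,tup,vkw] add [zbkmm,sof] -> 16 lines: zsg jxlv poyc lzne lqhq jhbg emjlh knbv unllw ahiak jbck zbkmm sof igquq bnxpi wjek
Final line count: 16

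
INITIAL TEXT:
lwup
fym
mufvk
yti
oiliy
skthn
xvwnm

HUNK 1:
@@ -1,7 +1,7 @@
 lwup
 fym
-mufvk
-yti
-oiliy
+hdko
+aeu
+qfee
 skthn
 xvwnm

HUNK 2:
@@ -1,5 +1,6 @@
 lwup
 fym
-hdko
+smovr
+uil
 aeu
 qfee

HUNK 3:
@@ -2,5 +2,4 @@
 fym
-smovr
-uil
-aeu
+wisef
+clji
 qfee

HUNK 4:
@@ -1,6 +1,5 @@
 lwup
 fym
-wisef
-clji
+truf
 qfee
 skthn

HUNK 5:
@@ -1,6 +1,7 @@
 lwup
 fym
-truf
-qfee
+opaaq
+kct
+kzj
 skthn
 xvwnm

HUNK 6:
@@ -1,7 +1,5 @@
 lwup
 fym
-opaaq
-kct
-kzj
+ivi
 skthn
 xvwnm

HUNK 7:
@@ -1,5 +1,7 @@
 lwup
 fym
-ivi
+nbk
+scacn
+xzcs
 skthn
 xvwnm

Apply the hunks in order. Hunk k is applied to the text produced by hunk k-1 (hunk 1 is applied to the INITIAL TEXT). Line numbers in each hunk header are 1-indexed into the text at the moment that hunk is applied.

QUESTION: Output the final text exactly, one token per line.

Hunk 1: at line 1 remove [mufvk,yti,oiliy] add [hdko,aeu,qfee] -> 7 lines: lwup fym hdko aeu qfee skthn xvwnm
Hunk 2: at line 1 remove [hdko] add [smovr,uil] -> 8 lines: lwup fym smovr uil aeu qfee skthn xvwnm
Hunk 3: at line 2 remove [smovr,uil,aeu] add [wisef,clji] -> 7 lines: lwup fym wisef clji qfee skthn xvwnm
Hunk 4: at line 1 remove [wisef,clji] add [truf] -> 6 lines: lwup fym truf qfee skthn xvwnm
Hunk 5: at line 1 remove [truf,qfee] add [opaaq,kct,kzj] -> 7 lines: lwup fym opaaq kct kzj skthn xvwnm
Hunk 6: at line 1 remove [opaaq,kct,kzj] add [ivi] -> 5 lines: lwup fym ivi skthn xvwnm
Hunk 7: at line 1 remove [ivi] add [nbk,scacn,xzcs] -> 7 lines: lwup fym nbk scacn xzcs skthn xvwnm

Answer: lwup
fym
nbk
scacn
xzcs
skthn
xvwnm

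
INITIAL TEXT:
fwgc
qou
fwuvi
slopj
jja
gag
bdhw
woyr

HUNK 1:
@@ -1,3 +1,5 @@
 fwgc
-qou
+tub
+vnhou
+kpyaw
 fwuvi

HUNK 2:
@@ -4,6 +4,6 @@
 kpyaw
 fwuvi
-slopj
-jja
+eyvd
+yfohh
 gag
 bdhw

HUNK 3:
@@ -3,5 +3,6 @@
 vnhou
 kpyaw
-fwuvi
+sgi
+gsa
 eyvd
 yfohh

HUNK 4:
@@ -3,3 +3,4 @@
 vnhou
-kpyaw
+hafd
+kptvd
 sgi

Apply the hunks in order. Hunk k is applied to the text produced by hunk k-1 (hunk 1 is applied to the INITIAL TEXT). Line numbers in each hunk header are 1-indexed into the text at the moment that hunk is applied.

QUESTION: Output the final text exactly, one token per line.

Answer: fwgc
tub
vnhou
hafd
kptvd
sgi
gsa
eyvd
yfohh
gag
bdhw
woyr

Derivation:
Hunk 1: at line 1 remove [qou] add [tub,vnhou,kpyaw] -> 10 lines: fwgc tub vnhou kpyaw fwuvi slopj jja gag bdhw woyr
Hunk 2: at line 4 remove [slopj,jja] add [eyvd,yfohh] -> 10 lines: fwgc tub vnhou kpyaw fwuvi eyvd yfohh gag bdhw woyr
Hunk 3: at line 3 remove [fwuvi] add [sgi,gsa] -> 11 lines: fwgc tub vnhou kpyaw sgi gsa eyvd yfohh gag bdhw woyr
Hunk 4: at line 3 remove [kpyaw] add [hafd,kptvd] -> 12 lines: fwgc tub vnhou hafd kptvd sgi gsa eyvd yfohh gag bdhw woyr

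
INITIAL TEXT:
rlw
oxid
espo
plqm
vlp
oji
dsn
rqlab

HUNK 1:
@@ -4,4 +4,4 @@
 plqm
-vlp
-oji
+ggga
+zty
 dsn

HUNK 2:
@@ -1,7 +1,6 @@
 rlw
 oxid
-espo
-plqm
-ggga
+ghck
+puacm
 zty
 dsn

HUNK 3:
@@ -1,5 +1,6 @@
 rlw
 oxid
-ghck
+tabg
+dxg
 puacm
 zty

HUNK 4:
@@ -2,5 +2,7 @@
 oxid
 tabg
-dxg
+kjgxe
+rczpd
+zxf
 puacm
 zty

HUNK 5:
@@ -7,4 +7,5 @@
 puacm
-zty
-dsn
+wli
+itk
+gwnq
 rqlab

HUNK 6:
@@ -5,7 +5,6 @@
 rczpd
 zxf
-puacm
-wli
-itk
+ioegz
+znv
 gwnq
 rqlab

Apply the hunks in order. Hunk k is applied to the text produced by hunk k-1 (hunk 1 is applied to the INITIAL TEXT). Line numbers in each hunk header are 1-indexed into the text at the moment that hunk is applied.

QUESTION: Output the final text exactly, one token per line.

Hunk 1: at line 4 remove [vlp,oji] add [ggga,zty] -> 8 lines: rlw oxid espo plqm ggga zty dsn rqlab
Hunk 2: at line 1 remove [espo,plqm,ggga] add [ghck,puacm] -> 7 lines: rlw oxid ghck puacm zty dsn rqlab
Hunk 3: at line 1 remove [ghck] add [tabg,dxg] -> 8 lines: rlw oxid tabg dxg puacm zty dsn rqlab
Hunk 4: at line 2 remove [dxg] add [kjgxe,rczpd,zxf] -> 10 lines: rlw oxid tabg kjgxe rczpd zxf puacm zty dsn rqlab
Hunk 5: at line 7 remove [zty,dsn] add [wli,itk,gwnq] -> 11 lines: rlw oxid tabg kjgxe rczpd zxf puacm wli itk gwnq rqlab
Hunk 6: at line 5 remove [puacm,wli,itk] add [ioegz,znv] -> 10 lines: rlw oxid tabg kjgxe rczpd zxf ioegz znv gwnq rqlab

Answer: rlw
oxid
tabg
kjgxe
rczpd
zxf
ioegz
znv
gwnq
rqlab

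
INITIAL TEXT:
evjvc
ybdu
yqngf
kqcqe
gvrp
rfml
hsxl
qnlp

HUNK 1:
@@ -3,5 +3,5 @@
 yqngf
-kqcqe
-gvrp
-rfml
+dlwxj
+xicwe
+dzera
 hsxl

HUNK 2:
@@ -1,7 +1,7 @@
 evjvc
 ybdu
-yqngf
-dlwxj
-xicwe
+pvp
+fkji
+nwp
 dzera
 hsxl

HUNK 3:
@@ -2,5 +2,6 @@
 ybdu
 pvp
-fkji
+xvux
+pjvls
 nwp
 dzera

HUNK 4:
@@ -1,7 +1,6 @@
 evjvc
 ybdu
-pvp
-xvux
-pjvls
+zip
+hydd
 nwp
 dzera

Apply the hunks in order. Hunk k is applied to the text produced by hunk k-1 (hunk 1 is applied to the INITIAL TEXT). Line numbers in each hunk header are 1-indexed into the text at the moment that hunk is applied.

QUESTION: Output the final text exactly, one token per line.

Answer: evjvc
ybdu
zip
hydd
nwp
dzera
hsxl
qnlp

Derivation:
Hunk 1: at line 3 remove [kqcqe,gvrp,rfml] add [dlwxj,xicwe,dzera] -> 8 lines: evjvc ybdu yqngf dlwxj xicwe dzera hsxl qnlp
Hunk 2: at line 1 remove [yqngf,dlwxj,xicwe] add [pvp,fkji,nwp] -> 8 lines: evjvc ybdu pvp fkji nwp dzera hsxl qnlp
Hunk 3: at line 2 remove [fkji] add [xvux,pjvls] -> 9 lines: evjvc ybdu pvp xvux pjvls nwp dzera hsxl qnlp
Hunk 4: at line 1 remove [pvp,xvux,pjvls] add [zip,hydd] -> 8 lines: evjvc ybdu zip hydd nwp dzera hsxl qnlp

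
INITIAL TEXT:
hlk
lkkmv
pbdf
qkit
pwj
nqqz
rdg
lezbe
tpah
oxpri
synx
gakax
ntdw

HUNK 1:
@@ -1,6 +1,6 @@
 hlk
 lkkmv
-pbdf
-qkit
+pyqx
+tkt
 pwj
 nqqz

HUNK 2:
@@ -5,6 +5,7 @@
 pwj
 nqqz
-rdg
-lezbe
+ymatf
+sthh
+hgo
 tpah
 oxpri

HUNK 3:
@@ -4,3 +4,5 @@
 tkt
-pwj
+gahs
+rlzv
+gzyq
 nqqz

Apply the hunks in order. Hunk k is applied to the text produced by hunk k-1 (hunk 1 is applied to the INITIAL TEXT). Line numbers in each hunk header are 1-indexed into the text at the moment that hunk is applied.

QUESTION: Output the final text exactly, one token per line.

Hunk 1: at line 1 remove [pbdf,qkit] add [pyqx,tkt] -> 13 lines: hlk lkkmv pyqx tkt pwj nqqz rdg lezbe tpah oxpri synx gakax ntdw
Hunk 2: at line 5 remove [rdg,lezbe] add [ymatf,sthh,hgo] -> 14 lines: hlk lkkmv pyqx tkt pwj nqqz ymatf sthh hgo tpah oxpri synx gakax ntdw
Hunk 3: at line 4 remove [pwj] add [gahs,rlzv,gzyq] -> 16 lines: hlk lkkmv pyqx tkt gahs rlzv gzyq nqqz ymatf sthh hgo tpah oxpri synx gakax ntdw

Answer: hlk
lkkmv
pyqx
tkt
gahs
rlzv
gzyq
nqqz
ymatf
sthh
hgo
tpah
oxpri
synx
gakax
ntdw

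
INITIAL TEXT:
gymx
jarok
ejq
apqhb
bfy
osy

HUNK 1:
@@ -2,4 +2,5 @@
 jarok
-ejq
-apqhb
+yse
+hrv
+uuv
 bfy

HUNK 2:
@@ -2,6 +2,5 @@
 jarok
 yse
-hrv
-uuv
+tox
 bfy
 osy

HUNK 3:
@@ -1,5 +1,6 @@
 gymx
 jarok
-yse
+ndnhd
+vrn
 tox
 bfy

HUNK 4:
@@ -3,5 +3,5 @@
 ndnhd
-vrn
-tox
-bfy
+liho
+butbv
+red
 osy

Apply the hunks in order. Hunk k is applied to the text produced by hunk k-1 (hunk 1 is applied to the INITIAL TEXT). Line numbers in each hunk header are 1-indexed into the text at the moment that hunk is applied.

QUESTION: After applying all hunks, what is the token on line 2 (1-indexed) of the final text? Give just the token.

Answer: jarok

Derivation:
Hunk 1: at line 2 remove [ejq,apqhb] add [yse,hrv,uuv] -> 7 lines: gymx jarok yse hrv uuv bfy osy
Hunk 2: at line 2 remove [hrv,uuv] add [tox] -> 6 lines: gymx jarok yse tox bfy osy
Hunk 3: at line 1 remove [yse] add [ndnhd,vrn] -> 7 lines: gymx jarok ndnhd vrn tox bfy osy
Hunk 4: at line 3 remove [vrn,tox,bfy] add [liho,butbv,red] -> 7 lines: gymx jarok ndnhd liho butbv red osy
Final line 2: jarok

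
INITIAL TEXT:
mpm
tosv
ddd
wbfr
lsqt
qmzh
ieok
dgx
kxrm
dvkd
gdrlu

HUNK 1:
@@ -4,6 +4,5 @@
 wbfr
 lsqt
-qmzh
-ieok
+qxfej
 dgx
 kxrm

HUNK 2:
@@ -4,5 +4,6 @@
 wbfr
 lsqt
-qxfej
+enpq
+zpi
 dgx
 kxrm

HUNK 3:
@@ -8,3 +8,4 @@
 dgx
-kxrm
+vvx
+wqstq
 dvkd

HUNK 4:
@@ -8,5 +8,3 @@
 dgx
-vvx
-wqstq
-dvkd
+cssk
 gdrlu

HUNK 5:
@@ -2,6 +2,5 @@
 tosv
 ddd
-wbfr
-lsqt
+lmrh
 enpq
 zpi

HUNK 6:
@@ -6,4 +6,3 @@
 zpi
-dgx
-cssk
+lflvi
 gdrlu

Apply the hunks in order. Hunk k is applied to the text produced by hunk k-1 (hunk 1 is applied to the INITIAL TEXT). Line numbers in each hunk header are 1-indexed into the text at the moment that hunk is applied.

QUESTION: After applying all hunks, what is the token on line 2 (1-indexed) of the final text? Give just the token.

Hunk 1: at line 4 remove [qmzh,ieok] add [qxfej] -> 10 lines: mpm tosv ddd wbfr lsqt qxfej dgx kxrm dvkd gdrlu
Hunk 2: at line 4 remove [qxfej] add [enpq,zpi] -> 11 lines: mpm tosv ddd wbfr lsqt enpq zpi dgx kxrm dvkd gdrlu
Hunk 3: at line 8 remove [kxrm] add [vvx,wqstq] -> 12 lines: mpm tosv ddd wbfr lsqt enpq zpi dgx vvx wqstq dvkd gdrlu
Hunk 4: at line 8 remove [vvx,wqstq,dvkd] add [cssk] -> 10 lines: mpm tosv ddd wbfr lsqt enpq zpi dgx cssk gdrlu
Hunk 5: at line 2 remove [wbfr,lsqt] add [lmrh] -> 9 lines: mpm tosv ddd lmrh enpq zpi dgx cssk gdrlu
Hunk 6: at line 6 remove [dgx,cssk] add [lflvi] -> 8 lines: mpm tosv ddd lmrh enpq zpi lflvi gdrlu
Final line 2: tosv

Answer: tosv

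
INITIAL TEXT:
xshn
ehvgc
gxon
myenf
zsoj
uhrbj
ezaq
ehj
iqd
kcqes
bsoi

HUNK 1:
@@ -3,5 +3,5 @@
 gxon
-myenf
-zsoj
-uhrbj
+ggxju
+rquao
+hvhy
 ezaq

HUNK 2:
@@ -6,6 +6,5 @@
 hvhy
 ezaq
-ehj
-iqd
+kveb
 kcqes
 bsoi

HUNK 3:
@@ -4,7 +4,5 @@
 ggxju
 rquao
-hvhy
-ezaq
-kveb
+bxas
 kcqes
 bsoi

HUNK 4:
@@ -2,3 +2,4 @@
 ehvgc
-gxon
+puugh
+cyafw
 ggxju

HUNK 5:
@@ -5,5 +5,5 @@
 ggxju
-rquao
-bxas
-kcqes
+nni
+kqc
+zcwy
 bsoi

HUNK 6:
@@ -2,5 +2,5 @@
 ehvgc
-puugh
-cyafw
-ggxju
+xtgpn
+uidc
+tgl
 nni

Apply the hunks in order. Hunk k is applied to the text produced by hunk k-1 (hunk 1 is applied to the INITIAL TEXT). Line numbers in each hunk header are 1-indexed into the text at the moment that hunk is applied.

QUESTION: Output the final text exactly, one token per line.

Answer: xshn
ehvgc
xtgpn
uidc
tgl
nni
kqc
zcwy
bsoi

Derivation:
Hunk 1: at line 3 remove [myenf,zsoj,uhrbj] add [ggxju,rquao,hvhy] -> 11 lines: xshn ehvgc gxon ggxju rquao hvhy ezaq ehj iqd kcqes bsoi
Hunk 2: at line 6 remove [ehj,iqd] add [kveb] -> 10 lines: xshn ehvgc gxon ggxju rquao hvhy ezaq kveb kcqes bsoi
Hunk 3: at line 4 remove [hvhy,ezaq,kveb] add [bxas] -> 8 lines: xshn ehvgc gxon ggxju rquao bxas kcqes bsoi
Hunk 4: at line 2 remove [gxon] add [puugh,cyafw] -> 9 lines: xshn ehvgc puugh cyafw ggxju rquao bxas kcqes bsoi
Hunk 5: at line 5 remove [rquao,bxas,kcqes] add [nni,kqc,zcwy] -> 9 lines: xshn ehvgc puugh cyafw ggxju nni kqc zcwy bsoi
Hunk 6: at line 2 remove [puugh,cyafw,ggxju] add [xtgpn,uidc,tgl] -> 9 lines: xshn ehvgc xtgpn uidc tgl nni kqc zcwy bsoi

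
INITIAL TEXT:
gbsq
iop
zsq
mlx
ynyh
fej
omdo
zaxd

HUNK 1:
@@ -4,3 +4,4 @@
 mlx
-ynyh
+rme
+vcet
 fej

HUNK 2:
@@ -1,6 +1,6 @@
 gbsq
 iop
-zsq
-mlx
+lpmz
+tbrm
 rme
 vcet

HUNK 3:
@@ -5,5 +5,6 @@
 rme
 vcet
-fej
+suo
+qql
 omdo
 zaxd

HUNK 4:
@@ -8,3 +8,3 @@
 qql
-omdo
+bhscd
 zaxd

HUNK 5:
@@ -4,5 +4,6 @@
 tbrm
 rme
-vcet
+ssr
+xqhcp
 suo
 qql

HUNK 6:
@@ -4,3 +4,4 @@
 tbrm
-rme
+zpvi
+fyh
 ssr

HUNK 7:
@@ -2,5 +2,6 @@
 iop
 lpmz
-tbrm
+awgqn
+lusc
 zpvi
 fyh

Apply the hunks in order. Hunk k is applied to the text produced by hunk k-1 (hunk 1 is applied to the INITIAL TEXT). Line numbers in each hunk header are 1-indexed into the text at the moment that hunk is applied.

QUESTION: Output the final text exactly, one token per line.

Hunk 1: at line 4 remove [ynyh] add [rme,vcet] -> 9 lines: gbsq iop zsq mlx rme vcet fej omdo zaxd
Hunk 2: at line 1 remove [zsq,mlx] add [lpmz,tbrm] -> 9 lines: gbsq iop lpmz tbrm rme vcet fej omdo zaxd
Hunk 3: at line 5 remove [fej] add [suo,qql] -> 10 lines: gbsq iop lpmz tbrm rme vcet suo qql omdo zaxd
Hunk 4: at line 8 remove [omdo] add [bhscd] -> 10 lines: gbsq iop lpmz tbrm rme vcet suo qql bhscd zaxd
Hunk 5: at line 4 remove [vcet] add [ssr,xqhcp] -> 11 lines: gbsq iop lpmz tbrm rme ssr xqhcp suo qql bhscd zaxd
Hunk 6: at line 4 remove [rme] add [zpvi,fyh] -> 12 lines: gbsq iop lpmz tbrm zpvi fyh ssr xqhcp suo qql bhscd zaxd
Hunk 7: at line 2 remove [tbrm] add [awgqn,lusc] -> 13 lines: gbsq iop lpmz awgqn lusc zpvi fyh ssr xqhcp suo qql bhscd zaxd

Answer: gbsq
iop
lpmz
awgqn
lusc
zpvi
fyh
ssr
xqhcp
suo
qql
bhscd
zaxd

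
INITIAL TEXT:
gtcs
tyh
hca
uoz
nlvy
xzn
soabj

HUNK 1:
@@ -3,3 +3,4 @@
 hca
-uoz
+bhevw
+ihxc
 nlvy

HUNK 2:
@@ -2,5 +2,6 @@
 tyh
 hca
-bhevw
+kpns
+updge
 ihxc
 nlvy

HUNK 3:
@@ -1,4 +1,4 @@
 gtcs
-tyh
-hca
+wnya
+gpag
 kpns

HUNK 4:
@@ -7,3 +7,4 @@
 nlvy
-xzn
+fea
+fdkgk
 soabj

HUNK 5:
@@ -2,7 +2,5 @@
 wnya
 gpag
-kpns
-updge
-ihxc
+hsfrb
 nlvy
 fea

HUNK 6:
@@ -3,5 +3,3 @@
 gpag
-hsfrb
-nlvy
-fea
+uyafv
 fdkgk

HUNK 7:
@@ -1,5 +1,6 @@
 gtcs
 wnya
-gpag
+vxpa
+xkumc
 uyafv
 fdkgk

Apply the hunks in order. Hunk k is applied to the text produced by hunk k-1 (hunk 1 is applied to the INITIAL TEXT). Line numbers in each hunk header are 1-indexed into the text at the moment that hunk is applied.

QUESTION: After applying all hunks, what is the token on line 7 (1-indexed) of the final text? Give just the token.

Hunk 1: at line 3 remove [uoz] add [bhevw,ihxc] -> 8 lines: gtcs tyh hca bhevw ihxc nlvy xzn soabj
Hunk 2: at line 2 remove [bhevw] add [kpns,updge] -> 9 lines: gtcs tyh hca kpns updge ihxc nlvy xzn soabj
Hunk 3: at line 1 remove [tyh,hca] add [wnya,gpag] -> 9 lines: gtcs wnya gpag kpns updge ihxc nlvy xzn soabj
Hunk 4: at line 7 remove [xzn] add [fea,fdkgk] -> 10 lines: gtcs wnya gpag kpns updge ihxc nlvy fea fdkgk soabj
Hunk 5: at line 2 remove [kpns,updge,ihxc] add [hsfrb] -> 8 lines: gtcs wnya gpag hsfrb nlvy fea fdkgk soabj
Hunk 6: at line 3 remove [hsfrb,nlvy,fea] add [uyafv] -> 6 lines: gtcs wnya gpag uyafv fdkgk soabj
Hunk 7: at line 1 remove [gpag] add [vxpa,xkumc] -> 7 lines: gtcs wnya vxpa xkumc uyafv fdkgk soabj
Final line 7: soabj

Answer: soabj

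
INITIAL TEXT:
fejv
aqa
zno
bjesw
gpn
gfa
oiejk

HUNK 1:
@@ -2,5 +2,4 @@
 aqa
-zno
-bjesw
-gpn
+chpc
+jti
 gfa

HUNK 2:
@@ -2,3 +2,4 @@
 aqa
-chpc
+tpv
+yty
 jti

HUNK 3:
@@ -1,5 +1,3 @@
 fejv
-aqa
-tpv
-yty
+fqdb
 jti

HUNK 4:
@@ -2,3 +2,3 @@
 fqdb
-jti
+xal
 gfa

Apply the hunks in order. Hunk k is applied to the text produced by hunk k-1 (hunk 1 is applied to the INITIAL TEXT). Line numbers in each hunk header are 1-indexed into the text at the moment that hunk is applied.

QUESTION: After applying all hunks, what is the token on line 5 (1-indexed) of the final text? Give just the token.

Answer: oiejk

Derivation:
Hunk 1: at line 2 remove [zno,bjesw,gpn] add [chpc,jti] -> 6 lines: fejv aqa chpc jti gfa oiejk
Hunk 2: at line 2 remove [chpc] add [tpv,yty] -> 7 lines: fejv aqa tpv yty jti gfa oiejk
Hunk 3: at line 1 remove [aqa,tpv,yty] add [fqdb] -> 5 lines: fejv fqdb jti gfa oiejk
Hunk 4: at line 2 remove [jti] add [xal] -> 5 lines: fejv fqdb xal gfa oiejk
Final line 5: oiejk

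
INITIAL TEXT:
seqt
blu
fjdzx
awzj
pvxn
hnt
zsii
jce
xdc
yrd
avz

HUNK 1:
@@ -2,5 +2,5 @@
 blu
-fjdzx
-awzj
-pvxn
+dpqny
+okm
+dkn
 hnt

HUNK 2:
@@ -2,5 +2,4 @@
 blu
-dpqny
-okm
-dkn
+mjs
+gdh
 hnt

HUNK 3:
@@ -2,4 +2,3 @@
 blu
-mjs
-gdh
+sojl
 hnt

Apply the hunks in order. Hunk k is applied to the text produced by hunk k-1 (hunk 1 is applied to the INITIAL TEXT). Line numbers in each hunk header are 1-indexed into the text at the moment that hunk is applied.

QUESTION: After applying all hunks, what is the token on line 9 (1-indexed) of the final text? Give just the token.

Answer: avz

Derivation:
Hunk 1: at line 2 remove [fjdzx,awzj,pvxn] add [dpqny,okm,dkn] -> 11 lines: seqt blu dpqny okm dkn hnt zsii jce xdc yrd avz
Hunk 2: at line 2 remove [dpqny,okm,dkn] add [mjs,gdh] -> 10 lines: seqt blu mjs gdh hnt zsii jce xdc yrd avz
Hunk 3: at line 2 remove [mjs,gdh] add [sojl] -> 9 lines: seqt blu sojl hnt zsii jce xdc yrd avz
Final line 9: avz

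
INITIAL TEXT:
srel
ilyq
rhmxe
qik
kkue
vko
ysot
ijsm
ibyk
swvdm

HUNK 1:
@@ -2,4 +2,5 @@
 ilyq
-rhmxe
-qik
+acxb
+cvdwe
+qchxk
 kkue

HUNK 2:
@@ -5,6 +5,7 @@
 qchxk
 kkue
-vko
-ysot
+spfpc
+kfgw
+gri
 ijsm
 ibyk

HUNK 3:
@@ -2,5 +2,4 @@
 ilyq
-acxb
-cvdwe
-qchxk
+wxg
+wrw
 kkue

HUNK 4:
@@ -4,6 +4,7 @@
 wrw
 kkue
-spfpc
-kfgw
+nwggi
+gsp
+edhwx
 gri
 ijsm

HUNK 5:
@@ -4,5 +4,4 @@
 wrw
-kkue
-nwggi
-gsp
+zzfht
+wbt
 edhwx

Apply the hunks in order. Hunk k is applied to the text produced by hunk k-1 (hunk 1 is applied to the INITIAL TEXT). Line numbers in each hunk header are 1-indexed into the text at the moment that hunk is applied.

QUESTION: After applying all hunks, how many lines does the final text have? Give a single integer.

Hunk 1: at line 2 remove [rhmxe,qik] add [acxb,cvdwe,qchxk] -> 11 lines: srel ilyq acxb cvdwe qchxk kkue vko ysot ijsm ibyk swvdm
Hunk 2: at line 5 remove [vko,ysot] add [spfpc,kfgw,gri] -> 12 lines: srel ilyq acxb cvdwe qchxk kkue spfpc kfgw gri ijsm ibyk swvdm
Hunk 3: at line 2 remove [acxb,cvdwe,qchxk] add [wxg,wrw] -> 11 lines: srel ilyq wxg wrw kkue spfpc kfgw gri ijsm ibyk swvdm
Hunk 4: at line 4 remove [spfpc,kfgw] add [nwggi,gsp,edhwx] -> 12 lines: srel ilyq wxg wrw kkue nwggi gsp edhwx gri ijsm ibyk swvdm
Hunk 5: at line 4 remove [kkue,nwggi,gsp] add [zzfht,wbt] -> 11 lines: srel ilyq wxg wrw zzfht wbt edhwx gri ijsm ibyk swvdm
Final line count: 11

Answer: 11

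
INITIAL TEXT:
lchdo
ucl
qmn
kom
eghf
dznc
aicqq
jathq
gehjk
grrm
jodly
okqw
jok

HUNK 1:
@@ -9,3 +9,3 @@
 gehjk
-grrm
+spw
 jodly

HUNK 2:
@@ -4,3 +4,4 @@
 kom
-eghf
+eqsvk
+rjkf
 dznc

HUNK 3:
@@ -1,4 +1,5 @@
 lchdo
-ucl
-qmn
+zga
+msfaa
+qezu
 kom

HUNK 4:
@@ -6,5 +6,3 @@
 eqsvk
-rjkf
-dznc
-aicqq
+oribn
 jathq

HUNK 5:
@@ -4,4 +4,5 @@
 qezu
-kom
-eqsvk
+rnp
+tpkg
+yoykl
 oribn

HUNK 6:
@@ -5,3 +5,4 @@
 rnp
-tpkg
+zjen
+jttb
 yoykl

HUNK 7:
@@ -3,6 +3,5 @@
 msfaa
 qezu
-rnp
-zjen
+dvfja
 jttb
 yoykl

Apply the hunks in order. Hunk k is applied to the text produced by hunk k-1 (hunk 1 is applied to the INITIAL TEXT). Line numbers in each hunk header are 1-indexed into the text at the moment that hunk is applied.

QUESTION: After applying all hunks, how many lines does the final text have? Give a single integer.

Answer: 14

Derivation:
Hunk 1: at line 9 remove [grrm] add [spw] -> 13 lines: lchdo ucl qmn kom eghf dznc aicqq jathq gehjk spw jodly okqw jok
Hunk 2: at line 4 remove [eghf] add [eqsvk,rjkf] -> 14 lines: lchdo ucl qmn kom eqsvk rjkf dznc aicqq jathq gehjk spw jodly okqw jok
Hunk 3: at line 1 remove [ucl,qmn] add [zga,msfaa,qezu] -> 15 lines: lchdo zga msfaa qezu kom eqsvk rjkf dznc aicqq jathq gehjk spw jodly okqw jok
Hunk 4: at line 6 remove [rjkf,dznc,aicqq] add [oribn] -> 13 lines: lchdo zga msfaa qezu kom eqsvk oribn jathq gehjk spw jodly okqw jok
Hunk 5: at line 4 remove [kom,eqsvk] add [rnp,tpkg,yoykl] -> 14 lines: lchdo zga msfaa qezu rnp tpkg yoykl oribn jathq gehjk spw jodly okqw jok
Hunk 6: at line 5 remove [tpkg] add [zjen,jttb] -> 15 lines: lchdo zga msfaa qezu rnp zjen jttb yoykl oribn jathq gehjk spw jodly okqw jok
Hunk 7: at line 3 remove [rnp,zjen] add [dvfja] -> 14 lines: lchdo zga msfaa qezu dvfja jttb yoykl oribn jathq gehjk spw jodly okqw jok
Final line count: 14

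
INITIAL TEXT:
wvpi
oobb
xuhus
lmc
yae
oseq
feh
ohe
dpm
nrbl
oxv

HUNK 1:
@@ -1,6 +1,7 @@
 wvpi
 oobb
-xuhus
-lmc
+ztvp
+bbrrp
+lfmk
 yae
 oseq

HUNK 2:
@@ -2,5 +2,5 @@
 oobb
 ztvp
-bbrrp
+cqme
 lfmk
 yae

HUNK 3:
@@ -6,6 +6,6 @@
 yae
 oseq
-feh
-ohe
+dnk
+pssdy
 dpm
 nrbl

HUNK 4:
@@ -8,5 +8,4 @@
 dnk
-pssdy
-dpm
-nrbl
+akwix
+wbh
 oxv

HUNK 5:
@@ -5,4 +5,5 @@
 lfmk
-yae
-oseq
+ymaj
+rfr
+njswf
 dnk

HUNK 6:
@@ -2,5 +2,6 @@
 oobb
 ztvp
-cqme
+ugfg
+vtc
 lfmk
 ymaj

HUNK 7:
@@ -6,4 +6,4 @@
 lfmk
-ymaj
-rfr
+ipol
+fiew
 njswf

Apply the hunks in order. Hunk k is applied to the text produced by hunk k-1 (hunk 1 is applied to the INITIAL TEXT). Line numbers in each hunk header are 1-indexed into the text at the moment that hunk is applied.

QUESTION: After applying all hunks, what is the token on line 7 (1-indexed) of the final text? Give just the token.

Answer: ipol

Derivation:
Hunk 1: at line 1 remove [xuhus,lmc] add [ztvp,bbrrp,lfmk] -> 12 lines: wvpi oobb ztvp bbrrp lfmk yae oseq feh ohe dpm nrbl oxv
Hunk 2: at line 2 remove [bbrrp] add [cqme] -> 12 lines: wvpi oobb ztvp cqme lfmk yae oseq feh ohe dpm nrbl oxv
Hunk 3: at line 6 remove [feh,ohe] add [dnk,pssdy] -> 12 lines: wvpi oobb ztvp cqme lfmk yae oseq dnk pssdy dpm nrbl oxv
Hunk 4: at line 8 remove [pssdy,dpm,nrbl] add [akwix,wbh] -> 11 lines: wvpi oobb ztvp cqme lfmk yae oseq dnk akwix wbh oxv
Hunk 5: at line 5 remove [yae,oseq] add [ymaj,rfr,njswf] -> 12 lines: wvpi oobb ztvp cqme lfmk ymaj rfr njswf dnk akwix wbh oxv
Hunk 6: at line 2 remove [cqme] add [ugfg,vtc] -> 13 lines: wvpi oobb ztvp ugfg vtc lfmk ymaj rfr njswf dnk akwix wbh oxv
Hunk 7: at line 6 remove [ymaj,rfr] add [ipol,fiew] -> 13 lines: wvpi oobb ztvp ugfg vtc lfmk ipol fiew njswf dnk akwix wbh oxv
Final line 7: ipol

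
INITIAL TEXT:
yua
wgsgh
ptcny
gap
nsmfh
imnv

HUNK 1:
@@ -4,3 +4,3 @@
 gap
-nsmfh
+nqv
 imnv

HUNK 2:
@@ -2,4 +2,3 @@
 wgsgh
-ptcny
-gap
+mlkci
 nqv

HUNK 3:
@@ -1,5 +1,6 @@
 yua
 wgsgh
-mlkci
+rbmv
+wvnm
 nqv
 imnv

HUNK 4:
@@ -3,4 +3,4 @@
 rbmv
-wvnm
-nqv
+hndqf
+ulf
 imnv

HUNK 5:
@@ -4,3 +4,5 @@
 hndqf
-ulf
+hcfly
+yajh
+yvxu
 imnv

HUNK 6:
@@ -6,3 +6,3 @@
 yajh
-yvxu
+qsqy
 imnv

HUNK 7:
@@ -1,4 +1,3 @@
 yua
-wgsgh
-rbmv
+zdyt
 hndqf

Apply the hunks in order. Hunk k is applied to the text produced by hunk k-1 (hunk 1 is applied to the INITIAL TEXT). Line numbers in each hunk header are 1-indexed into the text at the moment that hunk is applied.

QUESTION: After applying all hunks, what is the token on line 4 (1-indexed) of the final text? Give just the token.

Answer: hcfly

Derivation:
Hunk 1: at line 4 remove [nsmfh] add [nqv] -> 6 lines: yua wgsgh ptcny gap nqv imnv
Hunk 2: at line 2 remove [ptcny,gap] add [mlkci] -> 5 lines: yua wgsgh mlkci nqv imnv
Hunk 3: at line 1 remove [mlkci] add [rbmv,wvnm] -> 6 lines: yua wgsgh rbmv wvnm nqv imnv
Hunk 4: at line 3 remove [wvnm,nqv] add [hndqf,ulf] -> 6 lines: yua wgsgh rbmv hndqf ulf imnv
Hunk 5: at line 4 remove [ulf] add [hcfly,yajh,yvxu] -> 8 lines: yua wgsgh rbmv hndqf hcfly yajh yvxu imnv
Hunk 6: at line 6 remove [yvxu] add [qsqy] -> 8 lines: yua wgsgh rbmv hndqf hcfly yajh qsqy imnv
Hunk 7: at line 1 remove [wgsgh,rbmv] add [zdyt] -> 7 lines: yua zdyt hndqf hcfly yajh qsqy imnv
Final line 4: hcfly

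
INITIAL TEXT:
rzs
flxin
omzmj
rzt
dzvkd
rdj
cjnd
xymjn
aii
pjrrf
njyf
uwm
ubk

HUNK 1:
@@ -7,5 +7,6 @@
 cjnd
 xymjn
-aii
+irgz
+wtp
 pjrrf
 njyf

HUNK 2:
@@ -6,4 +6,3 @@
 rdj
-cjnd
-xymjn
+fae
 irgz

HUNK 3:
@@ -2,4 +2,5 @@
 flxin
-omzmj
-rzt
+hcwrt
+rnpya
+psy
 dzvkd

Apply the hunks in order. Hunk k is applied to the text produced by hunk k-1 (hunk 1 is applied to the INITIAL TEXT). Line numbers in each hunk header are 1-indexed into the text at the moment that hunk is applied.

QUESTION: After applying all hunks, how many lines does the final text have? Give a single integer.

Hunk 1: at line 7 remove [aii] add [irgz,wtp] -> 14 lines: rzs flxin omzmj rzt dzvkd rdj cjnd xymjn irgz wtp pjrrf njyf uwm ubk
Hunk 2: at line 6 remove [cjnd,xymjn] add [fae] -> 13 lines: rzs flxin omzmj rzt dzvkd rdj fae irgz wtp pjrrf njyf uwm ubk
Hunk 3: at line 2 remove [omzmj,rzt] add [hcwrt,rnpya,psy] -> 14 lines: rzs flxin hcwrt rnpya psy dzvkd rdj fae irgz wtp pjrrf njyf uwm ubk
Final line count: 14

Answer: 14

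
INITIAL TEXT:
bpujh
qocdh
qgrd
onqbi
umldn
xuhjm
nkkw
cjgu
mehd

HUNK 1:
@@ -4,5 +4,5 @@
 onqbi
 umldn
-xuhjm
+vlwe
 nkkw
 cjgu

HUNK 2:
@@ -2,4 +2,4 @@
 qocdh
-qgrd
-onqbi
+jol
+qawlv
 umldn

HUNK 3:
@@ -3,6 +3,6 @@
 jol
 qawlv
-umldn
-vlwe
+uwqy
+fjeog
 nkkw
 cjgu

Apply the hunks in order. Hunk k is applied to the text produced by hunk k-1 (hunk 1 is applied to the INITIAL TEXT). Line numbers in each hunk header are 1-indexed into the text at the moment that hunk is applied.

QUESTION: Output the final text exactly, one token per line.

Answer: bpujh
qocdh
jol
qawlv
uwqy
fjeog
nkkw
cjgu
mehd

Derivation:
Hunk 1: at line 4 remove [xuhjm] add [vlwe] -> 9 lines: bpujh qocdh qgrd onqbi umldn vlwe nkkw cjgu mehd
Hunk 2: at line 2 remove [qgrd,onqbi] add [jol,qawlv] -> 9 lines: bpujh qocdh jol qawlv umldn vlwe nkkw cjgu mehd
Hunk 3: at line 3 remove [umldn,vlwe] add [uwqy,fjeog] -> 9 lines: bpujh qocdh jol qawlv uwqy fjeog nkkw cjgu mehd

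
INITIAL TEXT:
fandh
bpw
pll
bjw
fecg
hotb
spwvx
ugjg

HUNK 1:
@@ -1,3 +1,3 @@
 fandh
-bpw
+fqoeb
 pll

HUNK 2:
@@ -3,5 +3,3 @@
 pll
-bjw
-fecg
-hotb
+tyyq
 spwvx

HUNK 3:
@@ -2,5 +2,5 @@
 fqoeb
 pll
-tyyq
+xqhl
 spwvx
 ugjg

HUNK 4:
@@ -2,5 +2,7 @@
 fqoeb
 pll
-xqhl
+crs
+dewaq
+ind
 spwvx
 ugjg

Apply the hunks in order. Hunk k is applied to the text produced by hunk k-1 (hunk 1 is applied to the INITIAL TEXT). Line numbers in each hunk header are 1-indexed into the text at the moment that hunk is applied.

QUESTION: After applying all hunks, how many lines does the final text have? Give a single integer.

Hunk 1: at line 1 remove [bpw] add [fqoeb] -> 8 lines: fandh fqoeb pll bjw fecg hotb spwvx ugjg
Hunk 2: at line 3 remove [bjw,fecg,hotb] add [tyyq] -> 6 lines: fandh fqoeb pll tyyq spwvx ugjg
Hunk 3: at line 2 remove [tyyq] add [xqhl] -> 6 lines: fandh fqoeb pll xqhl spwvx ugjg
Hunk 4: at line 2 remove [xqhl] add [crs,dewaq,ind] -> 8 lines: fandh fqoeb pll crs dewaq ind spwvx ugjg
Final line count: 8

Answer: 8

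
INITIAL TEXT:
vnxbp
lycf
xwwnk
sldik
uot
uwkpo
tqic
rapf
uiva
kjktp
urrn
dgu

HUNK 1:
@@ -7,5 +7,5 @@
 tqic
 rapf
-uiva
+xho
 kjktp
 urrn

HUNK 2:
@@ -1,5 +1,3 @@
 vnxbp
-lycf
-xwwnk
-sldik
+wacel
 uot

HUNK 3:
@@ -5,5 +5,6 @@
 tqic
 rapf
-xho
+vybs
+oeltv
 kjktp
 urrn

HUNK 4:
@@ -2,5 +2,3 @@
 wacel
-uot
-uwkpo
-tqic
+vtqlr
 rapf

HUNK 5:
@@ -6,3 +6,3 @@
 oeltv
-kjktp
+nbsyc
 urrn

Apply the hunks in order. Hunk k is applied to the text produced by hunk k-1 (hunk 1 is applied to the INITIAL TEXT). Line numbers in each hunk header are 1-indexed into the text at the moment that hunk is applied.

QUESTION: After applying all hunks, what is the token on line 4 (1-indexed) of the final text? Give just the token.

Answer: rapf

Derivation:
Hunk 1: at line 7 remove [uiva] add [xho] -> 12 lines: vnxbp lycf xwwnk sldik uot uwkpo tqic rapf xho kjktp urrn dgu
Hunk 2: at line 1 remove [lycf,xwwnk,sldik] add [wacel] -> 10 lines: vnxbp wacel uot uwkpo tqic rapf xho kjktp urrn dgu
Hunk 3: at line 5 remove [xho] add [vybs,oeltv] -> 11 lines: vnxbp wacel uot uwkpo tqic rapf vybs oeltv kjktp urrn dgu
Hunk 4: at line 2 remove [uot,uwkpo,tqic] add [vtqlr] -> 9 lines: vnxbp wacel vtqlr rapf vybs oeltv kjktp urrn dgu
Hunk 5: at line 6 remove [kjktp] add [nbsyc] -> 9 lines: vnxbp wacel vtqlr rapf vybs oeltv nbsyc urrn dgu
Final line 4: rapf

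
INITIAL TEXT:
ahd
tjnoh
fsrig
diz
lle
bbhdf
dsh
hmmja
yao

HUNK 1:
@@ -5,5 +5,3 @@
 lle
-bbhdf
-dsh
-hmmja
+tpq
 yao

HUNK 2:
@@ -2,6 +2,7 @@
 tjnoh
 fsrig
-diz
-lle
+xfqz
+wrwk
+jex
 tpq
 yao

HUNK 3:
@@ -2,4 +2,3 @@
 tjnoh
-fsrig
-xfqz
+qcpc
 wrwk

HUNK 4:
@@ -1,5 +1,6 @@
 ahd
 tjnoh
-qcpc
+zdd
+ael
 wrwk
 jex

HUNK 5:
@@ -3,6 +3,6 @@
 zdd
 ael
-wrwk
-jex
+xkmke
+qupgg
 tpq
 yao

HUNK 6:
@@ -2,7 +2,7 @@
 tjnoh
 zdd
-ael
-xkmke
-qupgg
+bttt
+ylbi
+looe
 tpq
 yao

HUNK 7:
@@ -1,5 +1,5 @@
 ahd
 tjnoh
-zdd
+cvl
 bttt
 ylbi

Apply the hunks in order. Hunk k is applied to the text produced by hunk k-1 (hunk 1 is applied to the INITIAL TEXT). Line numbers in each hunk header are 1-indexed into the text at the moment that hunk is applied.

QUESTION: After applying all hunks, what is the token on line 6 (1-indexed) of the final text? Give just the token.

Answer: looe

Derivation:
Hunk 1: at line 5 remove [bbhdf,dsh,hmmja] add [tpq] -> 7 lines: ahd tjnoh fsrig diz lle tpq yao
Hunk 2: at line 2 remove [diz,lle] add [xfqz,wrwk,jex] -> 8 lines: ahd tjnoh fsrig xfqz wrwk jex tpq yao
Hunk 3: at line 2 remove [fsrig,xfqz] add [qcpc] -> 7 lines: ahd tjnoh qcpc wrwk jex tpq yao
Hunk 4: at line 1 remove [qcpc] add [zdd,ael] -> 8 lines: ahd tjnoh zdd ael wrwk jex tpq yao
Hunk 5: at line 3 remove [wrwk,jex] add [xkmke,qupgg] -> 8 lines: ahd tjnoh zdd ael xkmke qupgg tpq yao
Hunk 6: at line 2 remove [ael,xkmke,qupgg] add [bttt,ylbi,looe] -> 8 lines: ahd tjnoh zdd bttt ylbi looe tpq yao
Hunk 7: at line 1 remove [zdd] add [cvl] -> 8 lines: ahd tjnoh cvl bttt ylbi looe tpq yao
Final line 6: looe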